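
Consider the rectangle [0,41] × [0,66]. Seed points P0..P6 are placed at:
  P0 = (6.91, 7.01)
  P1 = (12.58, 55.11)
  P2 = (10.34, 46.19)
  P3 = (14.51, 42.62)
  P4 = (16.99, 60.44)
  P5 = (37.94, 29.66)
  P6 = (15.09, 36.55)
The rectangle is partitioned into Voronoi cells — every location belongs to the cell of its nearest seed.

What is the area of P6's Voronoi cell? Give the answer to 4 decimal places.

Area of P6's cell: 447.9429

1. box [0,41]×[0,66]: [(0, 0) (41, 0) (41, 66) (0, 66)]
2. ⊥bis P6·P0 via (11,21.78): [(0, 24.826) (41, 13.4726) (41, 66) (0, 66)]  |A|=1920.8775
3. ⊥bis P6·P1 via (13.835,45.83): [(0, 43.959) (0, 24.826) (41, 13.4726) (41, 49.5037)]  |A|=1130.863
4. ⊥bis P6·P2 via (12.715,41.37): [(24.7668, 47.3084) (0, 35.1048) (0, 24.826) (41, 13.4726) (41, 49.5037)]  |A|=1021.2184
5. ⊥bis P6·P3 via (14.8,39.585): [(7.7193, 38.9084) (0, 35.1048) (0, 24.826) (41, 13.4726) (41, 42.0885)]  |A|=848.3593
6. ⊥bis P6·P4 via (16.04,48.495): [(7.7193, 38.9084) (0, 35.1048) (0, 24.826) (41, 13.4726) (41, 42.0885)]  |A|=848.3593
7. ⊥bis P6·P5 via (26.515,33.105): [(28.8744, 40.9298) (7.7193, 38.9084) (0, 35.1048) (0, 24.826) (22.1677, 18.6875)]  |A|=447.9429
8. canonical 5-gon: [(28.8744, 40.9298) (7.7193, 38.9084) (0, 35.1048) (0, 24.826) (22.1677, 18.6875)]
9. shoelace: 447.9429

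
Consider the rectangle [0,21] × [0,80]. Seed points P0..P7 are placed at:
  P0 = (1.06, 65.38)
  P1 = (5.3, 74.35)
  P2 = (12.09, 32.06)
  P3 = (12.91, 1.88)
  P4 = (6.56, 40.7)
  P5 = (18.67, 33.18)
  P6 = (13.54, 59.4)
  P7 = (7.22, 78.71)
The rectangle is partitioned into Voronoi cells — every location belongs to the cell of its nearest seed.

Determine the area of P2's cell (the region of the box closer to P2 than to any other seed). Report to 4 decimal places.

Area of P2's cell: 300.5082

1. box [0,21]×[0,80]: [(0, 0) (21, 0) (21, 80) (0, 80)]
2. ⊥bis P2·P0 via (6.575,48.72): [(0, 46.5435) (0, 0) (21, 0) (21, 53.4951)]  |A|=1050.4053
3. ⊥bis P2·P1 via (8.695,53.205): [(0, 46.5435) (0, 0) (21, 0) (21, 53.4951)]  |A|=1050.4053
4. ⊥bis P2·P3 via (12.5,16.97): [(0, 46.5435) (0, 16.6304) (21, 17.2009) (21, 53.4951)]  |A|=695.1765
5. ⊥bis P2·P4 via (9.325,36.38): [(0, 30.4116) (0, 16.6304) (21, 17.2009) (21, 43.8525)]  |A|=424.5443
6. ⊥bis P2·P5 via (15.38,32.62): [(14.208, 39.5054) (0, 30.4116) (0, 16.6304) (18.0183, 17.1199)]  |A|=300.5082
7. ⊥bis P2·P6 via (12.815,45.73): [(14.208, 39.5054) (0, 30.4116) (0, 16.6304) (18.0183, 17.1199)]  |A|=300.5082
8. ⊥bis P2·P7 via (9.655,55.385): [(14.208, 39.5054) (0, 30.4116) (0, 16.6304) (18.0183, 17.1199)]  |A|=300.5082
9. canonical 4-gon: [(14.208, 39.5054) (0, 30.4116) (0, 16.6304) (18.0183, 17.1199)]
10. shoelace: 300.5082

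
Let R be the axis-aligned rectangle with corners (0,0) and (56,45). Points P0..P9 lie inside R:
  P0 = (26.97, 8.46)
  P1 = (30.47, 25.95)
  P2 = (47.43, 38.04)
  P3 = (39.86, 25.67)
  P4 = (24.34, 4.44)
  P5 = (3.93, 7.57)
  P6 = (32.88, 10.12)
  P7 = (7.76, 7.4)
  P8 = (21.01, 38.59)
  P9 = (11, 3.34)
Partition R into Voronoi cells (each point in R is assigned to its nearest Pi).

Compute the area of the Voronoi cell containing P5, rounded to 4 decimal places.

Area of P5's cell: 170.8554

1. box [0,56]×[0,45]: [(0, 0) (56, 0) (56, 45) (0, 45)]
2. ⊥bis P5·P0 via (15.45,8.015): [(0, 0) (15.7596, 0) (14.0213, 45) (0, 45)]  |A|=670.071
3. ⊥bis P5·P1 via (17.2,16.76): [(0, 41.5961) (0, 0) (15.7596, 0) (14.9889, 19.9528)]  |A|=468.9634
4. ⊥bis P5·P2 via (25.68,22.805): [(0, 41.5961) (0, 0) (15.7596, 0) (14.9889, 19.9528)]  |A|=468.9634
5. ⊥bis P5·P3 via (21.895,16.62): [(0, 41.5961) (0, 0) (15.7596, 0) (14.9889, 19.9528)]  |A|=468.9634
6. ⊥bis P5·P4 via (14.135,6.005): [(0, 41.5961) (0, 0) (13.2141, 0) (15.2474, 13.2589) (14.9889, 19.9528)]  |A|=452.088
7. ⊥bis P5·P6 via (18.405,8.845): [(0, 41.5961) (0, 0) (13.2141, 0) (15.2474, 13.2589) (14.9889, 19.9528)]  |A|=452.088
8. ⊥bis P5·P7 via (5.845,7.485): [(6.9158, 31.61) (0, 41.5961) (0, 0) (5.5128, 0)]  |A|=230.9648
9. ⊥bis P5·P8 via (12.47,23.08): [(6.6787, 26.2687) (0, 29.9461) (0, 0) (5.5128, 0)]  |A|=172.408
10. ⊥bis P5·P9 via (7.465,5.455): [(5.6179, 2.3677) (6.6787, 26.2687) (0, 29.9461) (0, 0) (4.2013, 0)]  |A|=170.8554
11. canonical 5-gon: [(5.6179, 2.3677) (6.6787, 26.2687) (0, 29.9461) (0, 0) (4.2013, 0)]
12. shoelace: 170.8554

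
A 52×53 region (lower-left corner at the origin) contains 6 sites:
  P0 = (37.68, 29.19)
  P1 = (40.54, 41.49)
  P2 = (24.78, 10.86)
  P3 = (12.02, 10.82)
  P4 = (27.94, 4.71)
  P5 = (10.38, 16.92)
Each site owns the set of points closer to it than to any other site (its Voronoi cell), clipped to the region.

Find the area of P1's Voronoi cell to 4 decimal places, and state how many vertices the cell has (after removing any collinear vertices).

1. box [0,52]×[0,53]: [(0, 0) (52, 0) (52, 53) (0, 53)]
2. ⊥bis P1·P0 via (39.11,35.34): [(0, 44.4339) (52, 32.3428) (52, 53) (0, 53)]  |A|=759.8062
3. ⊥bis P1·P2 via (32.66,26.175): [(0, 44.4339) (52, 32.3428) (52, 53) (0, 53)]  |A|=759.8062
4. ⊥bis P1·P3 via (26.28,26.155): [(0, 50.5927) (8.8315, 42.3804) (52, 32.3428) (52, 53) (0, 53)]  |A|=732.6103
5. ⊥bis P1·P4 via (34.24,23.1): [(0, 50.5927) (8.8315, 42.3804) (52, 32.3428) (52, 53) (0, 53)]  |A|=732.6103
6. ⊥bis P1·P5 via (25.46,29.205): [(16.1043, 40.6893) (52, 32.3428) (52, 53) (6.0753, 53)]  |A|=653.4352
7. canonical 4-gon: [(16.1043, 40.6893) (52, 32.3428) (52, 53) (6.0753, 53)]
8. shoelace: 653.4352

Area of P1's cell: 653.4352 (4 vertices)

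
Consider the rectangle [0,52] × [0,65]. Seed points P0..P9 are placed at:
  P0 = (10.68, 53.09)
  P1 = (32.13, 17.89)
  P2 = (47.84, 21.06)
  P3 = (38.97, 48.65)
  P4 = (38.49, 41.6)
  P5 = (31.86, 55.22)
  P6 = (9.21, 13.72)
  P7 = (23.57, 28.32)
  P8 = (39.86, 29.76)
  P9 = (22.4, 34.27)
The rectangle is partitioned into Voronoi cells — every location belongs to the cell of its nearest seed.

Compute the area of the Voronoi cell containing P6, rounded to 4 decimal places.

Area of P6's cell: 566.9066

1. box [0,52]×[0,65]: [(0, 0) (52, 0) (52, 65) (0, 65)]
2. ⊥bis P6·P0 via (9.945,33.405): [(0, 33.7763) (0, 0) (52, 0) (52, 31.8347)]  |A|=1705.8879
3. ⊥bis P6·P1 via (20.67,15.805): [(17.5194, 33.1222) (0, 33.7763) (0, 0) (23.5455, 0)]  |A|=685.8093
4. ⊥bis P6·P2 via (28.525,17.39): [(17.5194, 33.1222) (0, 33.7763) (0, 0) (23.5455, 0)]  |A|=685.8093
5. ⊥bis P6·P3 via (24.09,31.185): [(17.5194, 33.1222) (0, 33.7763) (0, 0) (23.5455, 0)]  |A|=685.8093
6. ⊥bis P6·P4 via (23.85,27.66): [(17.5194, 33.1222) (0, 33.7763) (0, 0) (23.5455, 0)]  |A|=685.8093
7. ⊥bis P6·P5 via (20.535,34.47): [(17.5194, 33.1222) (0, 33.7763) (0, 0) (23.5455, 0)]  |A|=685.8093
8. ⊥bis P6·P7 via (16.39,21.02): [(20.4472, 17.0295) (3.5554, 33.6436) (0, 33.7763) (0, 0) (23.5455, 0)]  |A|=574.214
9. ⊥bis P6·P8 via (24.535,21.74): [(20.4472, 17.0295) (3.5554, 33.6436) (0, 33.7763) (0, 0) (23.5455, 0)]  |A|=574.214
10. ⊥bis P6·P9 via (15.805,23.995): [(20.4472, 17.0295) (8.7827, 28.5023) (0.6006, 33.7539) (0, 33.7763) (0, 0) (23.5455, 0)]  |A|=566.9066
11. canonical 6-gon: [(20.4472, 17.0295) (8.7827, 28.5023) (0.6006, 33.7539) (0, 33.7763) (0, 0) (23.5455, 0)]
12. shoelace: 566.9066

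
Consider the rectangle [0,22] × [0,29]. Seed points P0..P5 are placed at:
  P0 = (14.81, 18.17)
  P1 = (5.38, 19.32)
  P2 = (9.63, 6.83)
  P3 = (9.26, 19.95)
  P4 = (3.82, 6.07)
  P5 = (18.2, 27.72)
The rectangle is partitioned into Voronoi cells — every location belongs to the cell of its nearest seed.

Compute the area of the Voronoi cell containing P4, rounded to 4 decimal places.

Area of P4's cell: 86.6874

1. box [0,22]×[0,29]: [(0, 0) (22, 0) (22, 29) (0, 29)]
2. ⊥bis P4·P0 via (9.315,12.12): [(0, 20.5805) (0, 0) (22, 0) (22, 0.5987)]  |A|=232.9706
3. ⊥bis P4·P1 via (4.6,12.695): [(9.2899, 12.1428) (0, 13.2366) (0, 0) (22, 0) (22, 0.5987)]  |A|=198.8587
4. ⊥bis P4·P2 via (6.725,6.45): [(5.9286, 12.5386) (0, 13.2366) (0, 0) (7.5687, 0)]  |A|=86.6874
5. ⊥bis P4·P3 via (6.54,13.01): [(5.9286, 12.5386) (0, 13.2366) (0, 0) (7.5687, 0)]  |A|=86.6874
6. ⊥bis P4·P5 via (11.01,16.895): [(5.9286, 12.5386) (0, 13.2366) (0, 0) (7.5687, 0)]  |A|=86.6874
7. canonical 4-gon: [(5.9286, 12.5386) (0, 13.2366) (0, 0) (7.5687, 0)]
8. shoelace: 86.6874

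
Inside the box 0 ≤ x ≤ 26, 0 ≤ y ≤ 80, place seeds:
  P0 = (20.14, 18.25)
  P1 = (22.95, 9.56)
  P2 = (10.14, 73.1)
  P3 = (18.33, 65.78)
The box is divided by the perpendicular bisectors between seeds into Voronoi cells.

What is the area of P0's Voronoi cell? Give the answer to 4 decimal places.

1. box [0,26]×[0,80]: [(0, 0) (26, 0) (26, 80) (0, 80)]
2. ⊥bis P0·P1 via (21.545,13.905): [(0, 6.9382) (26, 15.3456) (26, 80) (0, 80)]  |A|=1790.3109
3. ⊥bis P0·P2 via (15.14,45.675): [(0, 42.9147) (0, 6.9382) (26, 15.3456) (26, 47.6549)]  |A|=887.7169
4. ⊥bis P0·P3 via (19.235,42.015): [(0, 41.2825) (0, 6.9382) (26, 15.3456) (26, 42.2726)]  |A|=796.5276
5. canonical 4-gon: [(0, 41.2825) (0, 6.9382) (26, 15.3456) (26, 42.2726)]
6. shoelace: 796.5276

Area of P0's cell: 796.5276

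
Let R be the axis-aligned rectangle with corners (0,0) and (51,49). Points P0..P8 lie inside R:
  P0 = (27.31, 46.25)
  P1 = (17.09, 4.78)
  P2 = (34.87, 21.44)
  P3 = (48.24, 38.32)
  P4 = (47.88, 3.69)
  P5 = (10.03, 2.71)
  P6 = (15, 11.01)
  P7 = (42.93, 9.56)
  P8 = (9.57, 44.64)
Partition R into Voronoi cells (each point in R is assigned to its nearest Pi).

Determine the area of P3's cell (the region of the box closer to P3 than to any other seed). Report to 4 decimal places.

1. box [0,51]×[0,49]: [(0, 0) (51, 0) (51, 49) (0, 49)]
2. ⊥bis P3·P0 via (37.775,42.285): [(21.754, 0) (51, 0) (51, 49) (40.3192, 49)]  |A|=978.2074
3. ⊥bis P3·P1 via (32.665,21.55): [(30.6337, 23.4366) (51, 4.5215) (51, 49) (40.3192, 49)]  |A|=589.4506
4. ⊥bis P3·P2 via (41.555,29.88): [(35.0324, 35.0463) (51, 22.399) (51, 49) (40.3192, 49)]  |A|=286.8957
5. ⊥bis P3·P4 via (48.06,21.005): [(35.0324, 35.0463) (51, 22.399) (51, 49) (40.3192, 49)]  |A|=286.8957
6. ⊥bis P3·P5 via (29.135,20.515): [(35.0324, 35.0463) (51, 22.399) (51, 49) (40.3192, 49)]  |A|=286.8957
7. ⊥bis P3·P6 via (31.62,24.665): [(35.0324, 35.0463) (51, 22.399) (51, 49) (40.3192, 49)]  |A|=286.8957
8. ⊥bis P3·P7 via (45.585,23.94): [(35.0324, 35.0463) (50.109, 23.1047) (51, 22.9402) (51, 49) (40.3192, 49)]  |A|=286.6546
9. ⊥bis P3·P8 via (28.905,41.48): [(35.0324, 35.0463) (50.109, 23.1047) (51, 22.9402) (51, 49) (40.3192, 49)]  |A|=286.6546
10. canonical 5-gon: [(35.0324, 35.0463) (50.109, 23.1047) (51, 22.9402) (51, 49) (40.3192, 49)]
11. shoelace: 286.6546

Area of P3's cell: 286.6546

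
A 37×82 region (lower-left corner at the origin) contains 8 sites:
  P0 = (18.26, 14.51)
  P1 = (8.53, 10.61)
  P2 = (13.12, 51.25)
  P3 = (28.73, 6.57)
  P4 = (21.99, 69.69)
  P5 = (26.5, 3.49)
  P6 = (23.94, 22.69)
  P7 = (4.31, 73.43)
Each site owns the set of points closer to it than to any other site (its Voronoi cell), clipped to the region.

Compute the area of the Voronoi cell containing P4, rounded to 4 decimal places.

Area of P4's cell: 595.9604

1. box [0,37]×[0,82]: [(0, 0) (37, 0) (37, 82) (0, 82)]
2. ⊥bis P4·P0 via (20.125,42.1): [(0, 43.4604) (37, 40.9593) (37, 82) (0, 82)]  |A|=1472.2357
3. ⊥bis P4·P1 via (15.26,40.15): [(0, 43.6266) (1.0375, 43.3903) (37, 40.9593) (37, 82) (0, 82)]  |A|=1472.1495
4. ⊥bis P4·P2 via (17.555,60.47): [(0, 68.9143) (37, 51.1166) (37, 82) (0, 82)]  |A|=813.4288
5. ⊥bis P4·P3 via (25.36,38.13): [(0, 68.9143) (37, 51.1166) (37, 82) (0, 82)]  |A|=813.4288
6. ⊥bis P4·P5 via (24.245,36.59): [(0, 68.9143) (37, 51.1166) (37, 82) (0, 82)]  |A|=813.4288
7. ⊥bis P4·P6 via (22.965,46.19): [(0, 68.9143) (37, 51.1166) (37, 82) (0, 82)]  |A|=813.4288
8. ⊥bis P4·P7 via (13.15,71.56): [(11.4275, 63.4174) (37, 51.1166) (37, 82) (15.3585, 82)]  |A|=595.9604
9. canonical 4-gon: [(11.4275, 63.4174) (37, 51.1166) (37, 82) (15.3585, 82)]
10. shoelace: 595.9604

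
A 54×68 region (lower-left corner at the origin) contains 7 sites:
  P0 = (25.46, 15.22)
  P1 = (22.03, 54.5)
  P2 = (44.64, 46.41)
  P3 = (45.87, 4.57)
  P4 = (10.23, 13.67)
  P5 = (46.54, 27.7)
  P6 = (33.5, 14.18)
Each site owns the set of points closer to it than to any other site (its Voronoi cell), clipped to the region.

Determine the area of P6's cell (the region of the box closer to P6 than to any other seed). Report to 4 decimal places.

1. box [0,54]×[0,68]: [(0, 0) (54, 0) (54, 68) (0, 68)]
2. ⊥bis P6·P0 via (29.48,14.7): [(27.5785, 0) (54, 0) (54, 68) (36.3745, 68)]  |A|=1497.5968
3. ⊥bis P6·P1 via (27.765,34.34): [(32.1831, 35.5968) (27.5785, 0) (54, 0) (54, 41.8032)]  |A|=926.2691
4. ⊥bis P6·P2 via (39.07,30.295): [(31.8213, 32.8004) (27.5785, 0) (54, 0) (54, 25.1346)]  |A|=712.0437
5. ⊥bis P6·P3 via (39.685,9.375): [(52.3668, 25.6991) (31.8213, 32.8004) (27.5785, 0) (32.4018, 0)]  |A|=413.9919
6. ⊥bis P6·P4 via (21.865,13.925): [(52.3668, 25.6991) (31.8213, 32.8004) (27.5785, 0) (32.4018, 0)]  |A|=413.9919
7. ⊥bis P6·P5 via (40.02,20.94): [(44.9646, 16.1709) (31.3668, 29.286) (27.5785, 0) (32.4018, 0)]  |A|=262.9536
8. canonical 4-gon: [(44.9646, 16.1709) (31.3668, 29.286) (27.5785, 0) (32.4018, 0)]
9. shoelace: 262.9536

Area of P6's cell: 262.9536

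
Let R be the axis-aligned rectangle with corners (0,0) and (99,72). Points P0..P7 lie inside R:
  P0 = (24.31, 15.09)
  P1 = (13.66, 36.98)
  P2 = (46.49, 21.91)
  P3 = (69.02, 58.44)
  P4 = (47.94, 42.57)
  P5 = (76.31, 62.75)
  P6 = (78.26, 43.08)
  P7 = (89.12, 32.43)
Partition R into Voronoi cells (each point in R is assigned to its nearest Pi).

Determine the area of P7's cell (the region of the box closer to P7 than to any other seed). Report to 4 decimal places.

Area of P7's cell: 1080.6423

1. box [0,99]×[0,72]: [(0, 0) (99, 0) (99, 72) (0, 72)]
2. ⊥bis P7·P0 via (56.715,23.76): [(63.072, 0) (99, 0) (99, 72) (43.8083, 72)]  |A|=3280.3076
3. ⊥bis P7·P1 via (51.39,34.705): [(51.8308, 42.0152) (63.072, 0) (99, 0) (99, 72) (53.6388, 72)]  |A|=3132.9259
4. ⊥bis P7·P2 via (67.805,27.17): [(74.5099, 0) (99, 0) (99, 72) (56.7421, 72)]  |A|=2402.9294
5. ⊥bis P7·P3 via (79.07,45.435): [(65.8238, 35.1986) (74.5099, 0) (99, 0) (99, 60.8365)]  |A|=1440.1722
6. ⊥bis P7·P4 via (68.53,37.5): [(68.4661, 37.2405) (66.8947, 30.8588) (74.5099, 0) (99, 0) (99, 60.8365)]  |A|=1433.3452
7. ⊥bis P7·P5 via (82.715,47.59): [(80.8257, 46.7918) (68.4661, 37.2405) (66.8947, 30.8588) (74.5099, 0) (99, 0) (99, 54.4703)]  |A|=1375.4948
8. ⊥bis P7·P6 via (83.69,37.755): [(68.9117, 22.6853) (74.5099, 0) (99, 0) (99, 53.3669)]  |A|=1080.6423
9. canonical 4-gon: [(68.9117, 22.6853) (74.5099, 0) (99, 0) (99, 53.3669)]
10. shoelace: 1080.6423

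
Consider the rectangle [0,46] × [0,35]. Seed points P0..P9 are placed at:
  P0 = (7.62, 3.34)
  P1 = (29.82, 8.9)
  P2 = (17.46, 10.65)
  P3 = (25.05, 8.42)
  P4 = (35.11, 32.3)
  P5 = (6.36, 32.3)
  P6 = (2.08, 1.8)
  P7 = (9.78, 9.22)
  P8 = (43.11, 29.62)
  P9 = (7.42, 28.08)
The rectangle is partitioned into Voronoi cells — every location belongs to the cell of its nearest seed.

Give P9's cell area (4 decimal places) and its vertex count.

Area of P9's cell: 241.6446 (5 vertices)

1. box [0,46]×[0,35]: [(0, 0) (46, 0) (46, 35) (0, 35)]
2. ⊥bis P9·P0 via (7.52,15.71): [(0, 15.6492) (46, 16.0211) (46, 35) (0, 35)]  |A|=881.5835
3. ⊥bis P9·P1 via (18.62,18.49): [(0, 15.6492) (16.3004, 15.781) (32.7567, 35) (0, 35)]  |A|=472.4885
4. ⊥bis P9·P2 via (12.44,19.365): [(0, 15.6492) (6.0744, 15.6983) (26.1129, 27.2409) (32.7567, 35) (0, 35)]  |A|=414.3
5. ⊥bis P9·P3 via (16.235,18.25): [(0, 15.6492) (6.0744, 15.6983) (26.1129, 27.2409) (32.7567, 35) (0, 35)]  |A|=414.3
6. ⊥bis P9·P4 via (21.265,30.19): [(0, 15.6492) (6.0744, 15.6983) (22.0694, 24.9117) (20.5319, 35) (0, 35)]  |A|=344.6867
7. ⊥bis P9·P5 via (6.89,30.19): [(0, 28.4593) (0, 15.6492) (6.0744, 15.6983) (22.0694, 24.9117) (20.735, 33.6677)]  |A|=263.1986
8. ⊥bis P9·P6 via (4.75,14.94): [(0, 28.4593) (0, 15.9052) (1.2115, 15.659) (6.0744, 15.6983) (22.0694, 24.9117) (20.735, 33.6677)]  |A|=263.0435
9. ⊥bis P9·P7 via (8.6,18.65): [(0, 28.4593) (0, 17.5739) (11.9199, 19.0654) (22.0694, 24.9117) (20.735, 33.6677)]  |A|=241.6446
10. ⊥bis P9·P8 via (25.265,28.85): [(0, 28.4593) (0, 17.5739) (11.9199, 19.0654) (22.0694, 24.9117) (20.735, 33.6677)]  |A|=241.6446
11. canonical 5-gon: [(0, 28.4593) (0, 17.5739) (11.9199, 19.0654) (22.0694, 24.9117) (20.735, 33.6677)]
12. shoelace: 241.6446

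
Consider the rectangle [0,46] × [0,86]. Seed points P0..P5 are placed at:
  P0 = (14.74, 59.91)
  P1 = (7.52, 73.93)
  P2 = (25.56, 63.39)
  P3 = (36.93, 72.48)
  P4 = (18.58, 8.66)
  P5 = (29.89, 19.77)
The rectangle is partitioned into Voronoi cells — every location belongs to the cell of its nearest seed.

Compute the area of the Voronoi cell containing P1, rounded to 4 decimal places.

1. box [0,46]×[0,86]: [(0, 0) (46, 0) (46, 86) (0, 86)]
2. ⊥bis P1·P0 via (11.13,66.92): [(0, 61.1883) (46, 84.8773) (46, 86) (0, 86)]  |A|=596.4914
3. ⊥bis P1·P2 via (16.54,68.66): [(0, 61.1883) (17.4142, 70.1562) (26.671, 86) (0, 86)]  |A|=427.3227
4. ⊥bis P1·P3 via (22.225,73.205): [(0, 61.1883) (17.4142, 70.1562) (22.5042, 78.8682) (22.8558, 86) (0, 86)]  |A|=413.7181
5. ⊥bis P1·P4 via (13.05,41.295): [(0, 61.1883) (17.4142, 70.1562) (22.5042, 78.8682) (22.8558, 86) (0, 86)]  |A|=413.7181
6. ⊥bis P1·P5 via (18.705,46.85): [(0, 61.1883) (17.4142, 70.1562) (22.5042, 78.8682) (22.8558, 86) (0, 86)]  |A|=413.7181
7. canonical 5-gon: [(0, 61.1883) (17.4142, 70.1562) (22.5042, 78.8682) (22.8558, 86) (0, 86)]
8. shoelace: 413.7181

Area of P1's cell: 413.7181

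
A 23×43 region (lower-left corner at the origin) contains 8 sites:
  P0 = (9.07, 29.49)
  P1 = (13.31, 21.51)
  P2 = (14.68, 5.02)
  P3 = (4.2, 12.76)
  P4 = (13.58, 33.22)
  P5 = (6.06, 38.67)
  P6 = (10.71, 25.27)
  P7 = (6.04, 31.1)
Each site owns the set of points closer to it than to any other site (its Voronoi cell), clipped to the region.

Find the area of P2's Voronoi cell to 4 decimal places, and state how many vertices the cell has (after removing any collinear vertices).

1. box [0,23]×[0,43]: [(0, 0) (23, 0) (23, 43) (0, 43)]
2. ⊥bis P2·P0 via (11.875,17.255): [(0, 14.5325) (0, 0) (23, 0) (23, 19.8055)]  |A|=394.8876
3. ⊥bis P2·P1 via (13.995,13.265): [(0, 12.1023) (0, 0) (23, 0) (23, 14.0131)]  |A|=300.3274
4. ⊥bis P2·P3 via (9.44,8.89): [(12.5846, 13.1478) (2.8743, 0) (23, 0) (23, 14.0131)]  |A|=205.2808
5. ⊥bis P2·P4 via (14.13,19.12): [(12.5846, 13.1478) (2.8743, 0) (23, 0) (23, 14.0131)]  |A|=205.2808
6. ⊥bis P2·P5 via (10.37,21.845): [(12.5846, 13.1478) (2.8743, 0) (23, 0) (23, 14.0131)]  |A|=205.2808
7. ⊥bis P2·P6 via (12.695,15.145): [(12.5846, 13.1478) (2.8743, 0) (23, 0) (23, 14.0131)]  |A|=205.2808
8. ⊥bis P2·P7 via (10.36,18.06): [(12.5846, 13.1478) (2.8743, 0) (23, 0) (23, 14.0131)]  |A|=205.2808
9. canonical 4-gon: [(12.5846, 13.1478) (2.8743, 0) (23, 0) (23, 14.0131)]
10. shoelace: 205.2808

Area of P2's cell: 205.2808 (4 vertices)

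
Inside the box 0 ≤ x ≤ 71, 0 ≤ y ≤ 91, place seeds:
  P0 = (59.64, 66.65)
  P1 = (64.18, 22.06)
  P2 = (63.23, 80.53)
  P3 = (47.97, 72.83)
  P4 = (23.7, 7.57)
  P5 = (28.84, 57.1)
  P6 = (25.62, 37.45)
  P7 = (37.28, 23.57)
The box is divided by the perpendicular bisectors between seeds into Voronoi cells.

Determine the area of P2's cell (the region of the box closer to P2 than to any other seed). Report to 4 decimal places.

Area of P2's cell: 326.5534

1. box [0,71]×[0,91]: [(0, 0) (71, 0) (71, 91) (0, 91)]
2. ⊥bis P2·P0 via (61.435,73.59): [(0, 89.4799) (71, 71.1161) (71, 91) (0, 91)]  |A|=759.844
3. ⊥bis P2·P1 via (63.705,51.295): [(0, 89.4799) (71, 71.1161) (71, 91) (0, 91)]  |A|=759.844
4. ⊥bis P2·P3 via (55.6,76.68): [(56.5174, 74.8619) (71, 71.1161) (71, 91) (48.3743, 91)]  |A|=326.5534
5. ⊥bis P2·P4 via (43.465,44.05): [(56.5174, 74.8619) (71, 71.1161) (71, 91) (48.3743, 91)]  |A|=326.5534
6. ⊥bis P2·P5 via (46.035,68.815): [(56.5174, 74.8619) (71, 71.1161) (71, 91) (48.3743, 91)]  |A|=326.5534
7. ⊥bis P2·P6 via (44.425,58.99): [(56.5174, 74.8619) (71, 71.1161) (71, 91) (48.3743, 91)]  |A|=326.5534
8. ⊥bis P2·P7 via (50.255,52.05): [(56.5174, 74.8619) (71, 71.1161) (71, 91) (48.3743, 91)]  |A|=326.5534
9. canonical 4-gon: [(56.5174, 74.8619) (71, 71.1161) (71, 91) (48.3743, 91)]
10. shoelace: 326.5534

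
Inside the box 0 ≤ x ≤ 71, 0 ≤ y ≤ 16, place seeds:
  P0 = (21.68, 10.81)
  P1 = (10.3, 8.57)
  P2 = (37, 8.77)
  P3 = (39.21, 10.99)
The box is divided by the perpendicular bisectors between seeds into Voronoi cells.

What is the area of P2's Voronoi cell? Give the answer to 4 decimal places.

1. box [0,71]×[0,16]: [(0, 0) (71, 0) (71, 16) (0, 16)]
2. ⊥bis P2·P0 via (29.34,9.79): [(28.0364, 0) (71, 0) (71, 16) (30.1669, 16)]  |A|=670.3737
3. ⊥bis P2·P1 via (23.65,8.67): [(28.0364, 0) (71, 0) (71, 16) (30.1669, 16)]  |A|=670.3737
4. ⊥bis P2·P3 via (38.105,9.88): [(28.0364, 0) (48.0297, 0) (31.9573, 16) (30.1669, 16)]  |A|=174.2698
5. canonical 4-gon: [(28.0364, 0) (48.0297, 0) (31.9573, 16) (30.1669, 16)]
6. shoelace: 174.2698

Area of P2's cell: 174.2698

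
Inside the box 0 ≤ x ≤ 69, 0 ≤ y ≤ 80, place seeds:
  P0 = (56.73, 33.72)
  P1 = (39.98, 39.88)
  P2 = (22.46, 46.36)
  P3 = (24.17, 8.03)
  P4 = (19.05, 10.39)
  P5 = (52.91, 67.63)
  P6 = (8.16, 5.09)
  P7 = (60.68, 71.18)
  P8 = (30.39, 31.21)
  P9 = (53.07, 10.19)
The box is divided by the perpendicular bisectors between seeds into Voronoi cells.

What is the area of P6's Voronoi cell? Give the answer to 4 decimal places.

1. box [0,69]×[0,80]: [(0, 0) (69, 0) (69, 80) (0, 80)]
2. ⊥bis P6·P0 via (32.445,19.405): [(0, 74.447) (0, 0) (43.8834, 0)]  |A|=1633.4962
3. ⊥bis P6·P1 via (24.07,22.485): [(38.303, 9.4671) (0, 44.5002) (0, 0) (43.8834, 0)]  |A|=1059.9685
4. ⊥bis P6·P2 via (15.31,25.725): [(38.303, 9.4671) (23.7097, 22.8145) (0, 31.0299) (0, 0) (43.8834, 0)]  |A|=900.2802
5. ⊥bis P6·P3 via (16.165,6.56): [(12.4646, 26.7109) (0, 31.0299) (0, 0) (17.3696, 0)]  |A|=425.367
6. ⊥bis P6·P4 via (13.605,7.74): [(17.3683, 0.0076) (2.7306, 30.0837) (0, 31.0299) (0, 0) (17.3696, 0)]  |A|=303.6722
7. ⊥bis P6·P5 via (30.535,36.36): [(17.3683, 0.0076) (2.7306, 30.0837) (0, 31.0299) (0, 0) (17.3696, 0)]  |A|=303.6722
8. ⊥bis P6·P7 via (34.42,38.135): [(17.3683, 0.0076) (2.7306, 30.0837) (0, 31.0299) (0, 0) (17.3696, 0)]  |A|=303.6722
9. ⊥bis P6·P8 via (19.275,18.15): [(17.3683, 0.0076) (2.7306, 30.0837) (0, 31.0299) (0, 0) (17.3696, 0)]  |A|=303.6722
10. ⊥bis P6·P9 via (30.615,7.64): [(17.3683, 0.0076) (2.7306, 30.0837) (0, 31.0299) (0, 0) (17.3696, 0)]  |A|=303.6722
11. canonical 5-gon: [(17.3683, 0.0076) (2.7306, 30.0837) (0, 31.0299) (0, 0) (17.3696, 0)]
12. shoelace: 303.6722

Area of P6's cell: 303.6722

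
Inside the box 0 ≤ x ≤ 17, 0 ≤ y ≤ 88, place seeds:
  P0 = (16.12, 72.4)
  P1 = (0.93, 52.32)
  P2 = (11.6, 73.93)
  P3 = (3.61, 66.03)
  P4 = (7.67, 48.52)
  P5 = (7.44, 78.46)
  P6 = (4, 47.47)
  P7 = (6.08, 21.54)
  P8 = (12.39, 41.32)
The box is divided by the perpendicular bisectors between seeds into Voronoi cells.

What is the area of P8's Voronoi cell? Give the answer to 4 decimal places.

1. box [0,17]×[0,88]: [(0, 0) (17, 0) (17, 88) (0, 88)]
2. ⊥bis P8·P0 via (14.255,56.86): [(0, 58.5708) (0, 0) (17, 0) (17, 56.5306)]  |A|=978.3615
3. ⊥bis P8·P1 via (6.66,46.82): [(16.0861, 56.6402) (0, 39.8815) (0, 0) (17, 0) (17, 56.5306)]  |A|=828.0428
4. ⊥bis P8·P2 via (11.995,57.625): [(16.0861, 56.6402) (0, 39.8815) (0, 0) (17, 0) (17, 56.5306)]  |A|=828.0428
5. ⊥bis P8·P3 via (8,53.675): [(16.2798, 56.617) (15.9519, 56.5005) (0, 39.8815) (0, 0) (17, 0) (17, 56.5306)]  |A|=828.0278
6. ⊥bis P8·P4 via (10.03,44.92): [(0, 38.3448) (0, 0) (17, 0) (17, 49.4892)]  |A|=746.589
7. ⊥bis P8·P5 via (9.915,59.89): [(0, 38.3448) (0, 0) (17, 0) (17, 49.4892)]  |A|=746.589
8. ⊥bis P8·P6 via (8.195,44.395): [(7.2384, 43.0899) (0, 33.2152) (0, 0) (17, 0) (17, 49.4892)]  |A|=728.024
9. ⊥bis P8·P7 via (9.235,31.43): [(7.2384, 43.0899) (0.6897, 34.156) (17, 28.9529) (17, 49.4892)]  |A|=190.1283
10. canonical 4-gon: [(7.2384, 43.0899) (0.6897, 34.156) (17, 28.9529) (17, 49.4892)]
11. shoelace: 190.1283

Area of P8's cell: 190.1283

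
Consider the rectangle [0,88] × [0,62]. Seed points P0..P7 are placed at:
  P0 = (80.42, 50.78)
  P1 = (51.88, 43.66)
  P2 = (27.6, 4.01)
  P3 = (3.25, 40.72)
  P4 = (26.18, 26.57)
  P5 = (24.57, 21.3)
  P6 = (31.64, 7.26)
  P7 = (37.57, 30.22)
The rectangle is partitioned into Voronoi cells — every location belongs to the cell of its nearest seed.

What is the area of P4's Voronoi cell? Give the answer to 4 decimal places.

Area of P4's cell: 297.2503

1. box [0,88]×[0,62]: [(0, 0) (88, 0) (88, 62) (0, 62)]
2. ⊥bis P4·P0 via (53.3,38.675): [(0, 0) (70.5626, 0) (42.8889, 62) (0, 62)]  |A|=3516.9954
3. ⊥bis P4·P1 via (39.03,35.115): [(0, 0) (62.3808, 0) (21.152, 62) (0, 62)]  |A|=2589.5165
4. ⊥bis P4·P2 via (26.89,15.29): [(0, 13.5975) (51.1959, 16.8199) (21.152, 62) (0, 62)]  |A|=1716.8305
5. ⊥bis P4·P3 via (14.715,33.645): [(2.4385, 13.7509) (51.1959, 16.8199) (26.8889, 53.3728)]  |A|=928.4109
6. ⊥bis P4·P5 via (25.375,23.935): [(11.3644, 28.2153) (49.0972, 16.6878) (51.1959, 16.8199) (26.8889, 53.3728)]  |A|=604.0736
7. ⊥bis P4·P6 via (28.91,16.915): [(11.3644, 28.2153) (39.0077, 19.7702) (47.6155, 22.2041) (26.8889, 53.3728)]  |A|=572.6426
8. ⊥bis P4·P7 via (31.875,28.395): [(24.9023, 50.1535) (11.3644, 28.2153) (34.1648, 21.2497)]  |A|=297.2503
9. canonical 3-gon: [(24.9023, 50.1535) (11.3644, 28.2153) (34.1648, 21.2497)]
10. shoelace: 297.2503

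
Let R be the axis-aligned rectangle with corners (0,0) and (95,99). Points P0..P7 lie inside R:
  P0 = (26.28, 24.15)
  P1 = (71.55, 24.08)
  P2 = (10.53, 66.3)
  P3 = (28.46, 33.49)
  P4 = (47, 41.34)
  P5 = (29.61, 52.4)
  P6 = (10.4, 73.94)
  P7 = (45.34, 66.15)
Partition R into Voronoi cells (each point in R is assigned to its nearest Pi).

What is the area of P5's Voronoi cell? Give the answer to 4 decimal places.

1. box [0,95]×[0,99]: [(0, 0) (95, 0) (95, 99) (0, 99)]
2. ⊥bis P5·P0 via (27.945,38.275): [(0, 41.569) (95, 30.3708) (95, 99) (0, 99)]  |A|=5987.8564
3. ⊥bis P5·P1 via (50.58,38.24): [(0, 41.569) (48.9331, 35.801) (91.6082, 99) (0, 99)]  |A|=4299.9097
4. ⊥bis P5·P2 via (20.07,59.35): [(6.5536, 40.7965) (48.9331, 35.801) (91.6082, 99) (48.9555, 99)]  |A|=2687.031
5. ⊥bis P5·P3 via (29.035,42.945): [(9.0061, 44.163) (52.7819, 41.5008) (91.6082, 99) (48.9555, 99)]  |A|=2479.6892
6. ⊥bis P5·P4 via (38.305,46.87): [(9.0061, 44.163) (35.5565, 42.5484) (71.4596, 99) (48.9555, 99)]  |A|=1395.4176
7. ⊥bis P5·P6 via (20.005,63.17): [(28.1351, 70.4207) (9.0061, 44.163) (35.5565, 42.5484) (71.4596, 99) (60.1809, 99)]  |A|=1235.0108
8. ⊥bis P5·P7 via (37.475,59.275): [(27.952, 70.1693) (9.0061, 44.163) (35.5565, 42.5484) (42.5223, 53.5009)]  |A|=498.378
9. canonical 4-gon: [(27.952, 70.1693) (9.0061, 44.163) (35.5565, 42.5484) (42.5223, 53.5009)]
10. shoelace: 498.378

Area of P5's cell: 498.3780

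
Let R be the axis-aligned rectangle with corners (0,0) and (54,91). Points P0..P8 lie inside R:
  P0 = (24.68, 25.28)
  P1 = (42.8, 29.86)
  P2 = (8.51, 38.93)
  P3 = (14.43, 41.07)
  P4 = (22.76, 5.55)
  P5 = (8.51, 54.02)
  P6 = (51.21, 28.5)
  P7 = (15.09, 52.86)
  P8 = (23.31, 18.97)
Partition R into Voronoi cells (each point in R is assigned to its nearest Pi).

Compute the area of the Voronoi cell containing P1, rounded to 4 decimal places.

1. box [0,54]×[0,91]: [(0, 0) (54, 0) (54, 91) (0, 91)]
2. ⊥bis P1·P0 via (33.74,27.57): [(40.7086, 0) (54, 0) (54, 91) (17.7075, 91)]  |A|=2256.0698
3. ⊥bis P1·P2 via (25.655,34.395): [(28.9072, 46.6902) (40.7086, 0) (54, 0) (54, 91) (40.6275, 91)]  |A|=1748.2787
4. ⊥bis P1·P3 via (28.615,35.465): [(30.5236, 40.2952) (40.7086, 0) (54, 0) (54, 91) (50.5589, 91)]  |A|=1423.2083
5. ⊥bis P1·P4 via (32.78,17.705): [(30.5236, 40.2952) (37.1424, 14.1088) (54, 0.2122) (54, 91) (50.5589, 91)]  |A|=1327.6562
6. ⊥bis P1·P5 via (25.655,41.94): [(38.2202, 59.7737) (30.5236, 40.2952) (37.1424, 14.1088) (54, 0.2122) (54, 82.1697)]  |A|=1204.2592
7. ⊥bis P1·P6 via (47.005,29.18): [(38.2202, 59.7737) (30.5236, 40.2952) (37.1424, 14.1088) (43.6944, 8.7077) (54, 72.4358) (54, 82.1697)]  |A|=832.1047
8. ⊥bis P1·P7 via (28.945,41.36): [(32.7609, 45.9573) (30.5236, 40.2952) (37.1424, 14.1088) (43.6944, 8.7077) (53.8212, 71.3305)]  |A|=671.4875
9. ⊥bis P1·P8 via (33.055,24.415): [(32.7609, 45.9573) (30.5236, 40.2952) (35.762, 19.5702) (40.2406, 11.5549) (43.6944, 8.7077) (53.8212, 71.3305)]  |A|=664.7902
10. canonical 6-gon: [(32.7609, 45.9573) (30.5236, 40.2952) (35.762, 19.5702) (40.2406, 11.5549) (43.6944, 8.7077) (53.8212, 71.3305)]
11. shoelace: 664.7902

Area of P1's cell: 664.7902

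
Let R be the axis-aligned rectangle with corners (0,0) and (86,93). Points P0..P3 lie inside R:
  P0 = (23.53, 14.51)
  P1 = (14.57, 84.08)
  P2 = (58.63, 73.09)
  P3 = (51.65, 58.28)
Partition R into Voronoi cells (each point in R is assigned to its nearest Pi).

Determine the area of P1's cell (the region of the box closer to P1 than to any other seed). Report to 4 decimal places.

Area of P1's cell: 1395.9239

1. box [0,86]×[0,93]: [(0, 0) (86, 0) (86, 93) (0, 93)]
2. ⊥bis P1·P0 via (19.05,49.295): [(0, 46.8415) (86, 57.9176) (86, 93) (0, 93)]  |A|=3493.3589
3. ⊥bis P1·P2 via (36.6,78.585): [(0, 46.8415) (29.6341, 50.6581) (40.1956, 93) (0, 93)]  |A|=1534.9107
4. ⊥bis P1·P3 via (33.11,71.18): [(0, 46.8415) (17.7677, 49.1298) (35.6711, 74.8608) (40.1956, 93) (0, 93)]  |A|=1395.9239
5. canonical 5-gon: [(0, 46.8415) (17.7677, 49.1298) (35.6711, 74.8608) (40.1956, 93) (0, 93)]
6. shoelace: 1395.9239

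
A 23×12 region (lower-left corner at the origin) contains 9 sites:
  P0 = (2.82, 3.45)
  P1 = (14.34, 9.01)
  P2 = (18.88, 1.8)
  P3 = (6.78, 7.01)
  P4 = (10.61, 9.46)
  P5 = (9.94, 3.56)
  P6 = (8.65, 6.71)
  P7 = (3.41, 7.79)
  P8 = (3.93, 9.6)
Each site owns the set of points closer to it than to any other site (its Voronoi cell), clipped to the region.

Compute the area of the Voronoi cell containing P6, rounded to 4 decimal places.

Area of P6's cell: 10.9695

1. box [0,23]×[0,12]: [(0, 0) (23, 0) (23, 12) (0, 12)]
2. ⊥bis P6·P0 via (5.735,5.08): [(8.5756, 0) (23, 0) (23, 12) (1.8655, 12)]  |A|=213.3533
3. ⊥bis P6·P1 via (11.495,7.86): [(8.5756, 0) (14.6722, 0) (9.8215, 12) (1.8655, 12)]  |A|=84.3155
4. ⊥bis P6·P2 via (13.765,4.255): [(8.5756, 0) (11.7228, 0) (13.3238, 3.3357) (9.8215, 12) (1.8655, 12)]  |A|=79.3963
5. ⊥bis P6·P3 via (7.715,6.86): [(7.0517, 2.7253) (8.5756, 0) (11.7228, 0) (13.3238, 3.3357) (9.8215, 12) (8.5396, 12)]  |A|=48.4462
6. ⊥bis P6·P4 via (9.63,8.085): [(8.0879, 9.1841) (7.0517, 2.7253) (8.5756, 0) (11.7228, 0) (13.3238, 3.3357) (12.122, 6.3089)]  |A|=38.4691
7. ⊥bis P6·P5 via (9.295,5.135): [(8.0879, 9.1841) (7.3077, 4.3212) (12.1276, 6.295) (12.122, 6.3089)]  |A|=10.9695
8. ⊥bis P6·P7 via (6.03,7.25): [(8.0879, 9.1841) (7.3077, 4.3212) (12.1276, 6.295) (12.122, 6.3089)]  |A|=10.9695
9. ⊥bis P6·P8 via (6.29,8.155): [(8.0879, 9.1841) (7.3077, 4.3212) (12.1276, 6.295) (12.122, 6.3089)]  |A|=10.9695
10. canonical 4-gon: [(8.0879, 9.1841) (7.3077, 4.3212) (12.1276, 6.295) (12.122, 6.3089)]
11. shoelace: 10.9695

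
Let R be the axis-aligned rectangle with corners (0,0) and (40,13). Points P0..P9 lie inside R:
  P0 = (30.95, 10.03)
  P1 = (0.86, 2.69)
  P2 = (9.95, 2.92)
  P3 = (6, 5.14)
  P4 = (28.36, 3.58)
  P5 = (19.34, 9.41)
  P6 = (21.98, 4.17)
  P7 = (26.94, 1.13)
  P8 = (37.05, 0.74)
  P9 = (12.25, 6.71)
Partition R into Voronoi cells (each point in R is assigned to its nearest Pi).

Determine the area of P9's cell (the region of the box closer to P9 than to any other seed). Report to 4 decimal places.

Area of P9's cell: 66.0194

1. box [0,40]×[0,13]: [(0, 0) (40, 0) (40, 13) (0, 13)]
2. ⊥bis P9·P0 via (21.6,8.37): [(0, 0) (23.086, 0) (20.778, 13) (0, 13)]  |A|=285.116
3. ⊥bis P9·P1 via (6.555,4.7): [(8.2138, 0) (23.086, 0) (20.778, 13) (3.6256, 13)]  |A|=208.1598
4. ⊥bis P9·P2 via (11.1,4.815): [(5.2645, 8.3563) (19.0343, 0) (23.086, 0) (20.778, 13) (3.6256, 13)]  |A|=162.9503
5. ⊥bis P9·P3 via (9.125,5.925): [(9.0988, 6.0295) (19.0343, 0) (23.086, 0) (20.778, 13) (7.3478, 13)]  |A|=142.9818
6. ⊥bis P9·P4 via (20.305,5.145): [(9.0988, 6.0295) (19.0343, 0) (19.3054, 0) (21.2808, 10.1676) (20.778, 13) (7.3478, 13)]  |A|=123.7618
7. ⊥bis P9·P5 via (15.795,8.06): [(9.0988, 6.0295) (18.8133, 0.1341) (13.9138, 13) (7.3478, 13)]  |A|=70.9352
8. ⊥bis P9·P6 via (17.115,5.44): [(9.0988, 6.0295) (16.1516, 1.7494) (16.9839, 4.9379) (13.9138, 13) (7.3478, 13)]  |A|=66.0194
9. ⊥bis P9·P7 via (19.595,3.92): [(9.0988, 6.0295) (16.1516, 1.7494) (16.9839, 4.9379) (13.9138, 13) (7.3478, 13)]  |A|=66.0194
10. ⊥bis P9·P8 via (24.65,3.725): [(9.0988, 6.0295) (16.1516, 1.7494) (16.9839, 4.9379) (13.9138, 13) (7.3478, 13)]  |A|=66.0194
11. canonical 5-gon: [(9.0988, 6.0295) (16.1516, 1.7494) (16.9839, 4.9379) (13.9138, 13) (7.3478, 13)]
12. shoelace: 66.0194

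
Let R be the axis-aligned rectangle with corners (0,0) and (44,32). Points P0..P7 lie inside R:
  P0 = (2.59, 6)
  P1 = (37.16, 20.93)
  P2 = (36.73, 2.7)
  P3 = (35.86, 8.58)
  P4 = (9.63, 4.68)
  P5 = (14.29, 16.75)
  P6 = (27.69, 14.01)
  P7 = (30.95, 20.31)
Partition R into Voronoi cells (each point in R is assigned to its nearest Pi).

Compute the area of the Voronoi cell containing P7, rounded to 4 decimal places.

1. box [0,44]×[0,32]: [(0, 0) (44, 0) (44, 32) (0, 32)]
2. ⊥bis P7·P0 via (16.77,13.155): [(23.4078, 0) (44, 0) (44, 32) (7.2611, 32)]  |A|=917.2973
3. ⊥bis P7·P1 via (34.055,20.62): [(23.4078, 0) (36.1137, 0) (32.9188, 32) (7.2611, 32)]  |A|=613.8175
4. ⊥bis P7·P2 via (33.84,11.505): [(19.9097, 6.9327) (34.9293, 11.8625) (32.9188, 32) (7.2611, 32)]  |A|=477.7691
5. ⊥bis P7·P3 via (33.405,14.445): [(19.1334, 8.4711) (34.6207, 14.9539) (32.9188, 32) (7.2611, 32)]  |A|=439.3641
6. ⊥bis P7·P4 via (20.29,12.495): [(10.0663, 26.4405) (22.2757, 9.7864) (34.6207, 14.9539) (32.9188, 32) (7.2611, 32)]  |A|=405.1687
7. ⊥bis P7·P5 via (22.62,18.53): [(24.3067, 10.6366) (34.6207, 14.9539) (32.9188, 32) (19.7417, 32)]  |A|=232.3352
8. ⊥bis P7·P6 via (29.32,17.16): [(22.1162, 20.8877) (34.0472, 14.7138) (34.6207, 14.9539) (32.9188, 32) (19.7417, 32)]  |A|=177.944
9. canonical 5-gon: [(22.1162, 20.8877) (34.0472, 14.7138) (34.6207, 14.9539) (32.9188, 32) (19.7417, 32)]
10. shoelace: 177.944

Area of P7's cell: 177.9440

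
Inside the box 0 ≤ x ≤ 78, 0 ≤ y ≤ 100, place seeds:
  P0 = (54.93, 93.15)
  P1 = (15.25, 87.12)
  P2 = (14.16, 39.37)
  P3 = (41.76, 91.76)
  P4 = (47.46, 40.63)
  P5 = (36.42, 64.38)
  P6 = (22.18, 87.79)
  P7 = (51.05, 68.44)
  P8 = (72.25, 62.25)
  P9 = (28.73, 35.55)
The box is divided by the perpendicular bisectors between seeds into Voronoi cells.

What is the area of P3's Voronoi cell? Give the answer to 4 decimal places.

Area of P3's cell: 347.7774

1. box [0,78]×[0,100]: [(0, 0) (78, 0) (78, 100) (0, 100)]
2. ⊥bis P3·P0 via (48.345,92.455): [(0, 0) (58.103, 0) (47.5487, 100) (0, 100)]  |A|=5282.5824
3. ⊥bis P3·P1 via (28.505,89.44): [(44.1595, 0) (58.103, 0) (47.5487, 100) (26.6567, 100)]  |A|=1741.7708
4. ⊥bis P3·P2 via (27.96,65.565): [(33.1636, 62.8236) (52.5503, 52.6104) (47.5487, 100) (26.6567, 100)]  |A|=822.1665
5. ⊥bis P3·P4 via (44.61,66.195): [(32.8039, 64.8788) (51.0409, 66.9119) (47.5487, 100) (26.6567, 100)]  |A|=672.1387
6. ⊥bis P3·P5 via (39.09,78.07): [(30.1913, 79.8055) (50.0897, 75.9247) (47.5487, 100) (26.6567, 100)]  |A|=445.5499
7. ⊥bis P3·P6 via (31.97,89.775): [(34.1478, 79.0339) (50.0897, 75.9247) (47.5487, 100) (29.8968, 100)]  |A|=372.9974
8. ⊥bis P3·P7 via (46.405,80.1): [(34.1478, 79.0339) (40.5798, 77.7794) (49.5181, 81.3402) (47.5487, 100) (29.8968, 100)]  |A|=347.7774
9. ⊥bis P3·P8 via (57.005,77.005): [(34.1478, 79.0339) (40.5798, 77.7794) (49.5181, 81.3402) (47.5487, 100) (29.8968, 100)]  |A|=347.7774
10. ⊥bis P3·P9 via (35.245,63.655): [(34.1478, 79.0339) (40.5798, 77.7794) (49.5181, 81.3402) (47.5487, 100) (29.8968, 100)]  |A|=347.7774
11. canonical 5-gon: [(34.1478, 79.0339) (40.5798, 77.7794) (49.5181, 81.3402) (47.5487, 100) (29.8968, 100)]
12. shoelace: 347.7774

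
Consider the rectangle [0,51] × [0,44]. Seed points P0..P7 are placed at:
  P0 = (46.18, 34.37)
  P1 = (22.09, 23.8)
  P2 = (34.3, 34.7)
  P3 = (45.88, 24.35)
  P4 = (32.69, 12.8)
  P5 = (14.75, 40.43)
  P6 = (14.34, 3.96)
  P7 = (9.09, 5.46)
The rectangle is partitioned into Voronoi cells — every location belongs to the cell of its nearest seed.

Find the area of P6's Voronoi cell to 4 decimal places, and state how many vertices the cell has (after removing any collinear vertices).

1. box [0,51]×[0,44]: [(0, 0) (51, 0) (51, 44) (0, 44)]
2. ⊥bis P6·P0 via (30.26,19.165): [(0, 0) (48.5643, 0) (6.5404, 44) (0, 44)]  |A|=1212.3023
3. ⊥bis P6·P1 via (18.215,13.88): [(0, 20.9952) (0, 0) (48.5643, 0) (45.4795, 3.2298)]  |A|=555.8529
4. ⊥bis P6·P2 via (24.32,19.33): [(0, 20.9952) (0, 0) (48.5643, 0) (45.4795, 3.2298)]  |A|=555.8529
5. ⊥bis P6·P3 via (30.11,14.155): [(34.3666, 7.5708) (0, 20.9952) (0, 0) (39.2609, 0)]  |A|=509.3853
6. ⊥bis P6·P4 via (23.515,8.38): [(21.4798, 12.6047) (0, 20.9952) (0, 0) (27.552, 0)]  |A|=399.1289
7. ⊥bis P6·P5 via (14.545,22.195): [(21.4798, 12.6047) (0, 20.9952) (0, 0) (27.552, 0)]  |A|=399.1289
8. ⊥bis P6·P7 via (11.715,4.71): [(21.4798, 12.6047) (14.7246, 15.2435) (10.3693, 0) (27.552, 0)]  |A|=165.5242
9. canonical 4-gon: [(21.4798, 12.6047) (14.7246, 15.2435) (10.3693, 0) (27.552, 0)]
10. shoelace: 165.5242

Area of P6's cell: 165.5242 (4 vertices)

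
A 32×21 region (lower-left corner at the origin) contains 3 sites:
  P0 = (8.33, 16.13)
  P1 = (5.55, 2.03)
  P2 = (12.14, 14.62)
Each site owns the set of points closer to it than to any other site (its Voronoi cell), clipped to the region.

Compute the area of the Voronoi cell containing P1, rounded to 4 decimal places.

Area of P1's cell: 150.6855

1. box [0,32]×[0,21]: [(0, 0) (32, 0) (32, 21) (0, 21)]
2. ⊥bis P1·P0 via (6.94,9.08): [(0, 10.4483) (0, 0) (32, 0) (32, 4.1391)]  |A|=233.3985
3. ⊥bis P1·P2 via (8.845,8.325): [(7.6821, 8.9337) (0, 10.4483) (0, 0) (24.7497, 0)]  |A|=150.6855
4. canonical 4-gon: [(7.6821, 8.9337) (0, 10.4483) (0, 0) (24.7497, 0)]
5. shoelace: 150.6855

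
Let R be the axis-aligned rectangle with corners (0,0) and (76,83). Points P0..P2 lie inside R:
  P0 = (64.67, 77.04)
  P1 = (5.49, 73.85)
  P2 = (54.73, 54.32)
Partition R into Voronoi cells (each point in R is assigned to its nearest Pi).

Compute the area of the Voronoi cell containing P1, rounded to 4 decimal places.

Area of P1's cell: 1746.0384

1. box [0,76]×[0,83]: [(0, 0) (76, 0) (76, 83) (0, 83)]
2. ⊥bis P1·P0 via (35.08,75.445): [(0, 0) (39.1467, 0) (34.6728, 83) (0, 83)]  |A|=3063.5092
3. ⊥bis P1·P2 via (30.11,64.085): [(0, 0) (4.692, 0) (35.0244, 76.4756) (34.6728, 83) (0, 83)]  |A|=1746.0384
4. canonical 5-gon: [(0, 0) (4.692, 0) (35.0244, 76.4756) (34.6728, 83) (0, 83)]
5. shoelace: 1746.0384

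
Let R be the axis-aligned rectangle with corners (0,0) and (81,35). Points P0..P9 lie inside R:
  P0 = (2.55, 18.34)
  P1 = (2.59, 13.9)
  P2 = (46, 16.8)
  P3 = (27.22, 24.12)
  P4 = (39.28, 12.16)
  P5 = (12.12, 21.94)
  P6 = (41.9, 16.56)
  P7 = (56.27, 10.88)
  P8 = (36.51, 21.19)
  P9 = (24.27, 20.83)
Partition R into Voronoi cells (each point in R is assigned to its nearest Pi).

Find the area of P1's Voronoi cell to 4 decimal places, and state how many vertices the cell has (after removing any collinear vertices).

Area of P1's cell: 241.1642 (5 vertices)

1. box [0,81]×[0,35]: [(0, 0) (81, 0) (81, 35) (0, 35)]
2. ⊥bis P1·P0 via (2.57,16.12): [(0, 16.0968) (0, 0) (81, 0) (81, 16.8266)]  |A|=1333.3986
3. ⊥bis P1·P2 via (24.295,15.35): [(24.2305, 16.3151) (0, 16.0968) (0, 0) (25.3205, 0)]  |A|=401.5709
4. ⊥bis P1·P3 via (14.905,19.01): [(16.0538, 16.2415) (0, 16.0968) (0, 0) (22.793, 0)]  |A|=314.3038
5. ⊥bis P1·P4 via (20.935,13.03): [(20.571, 5.355) (16.0538, 16.2415) (0, 16.0968) (0, 0) (20.3171, 0)]  |A|=307.6744
6. ⊥bis P1·P5 via (7.355,17.92): [(20.4318, 2.4197) (8.826, 16.1764) (0, 16.0968) (0, 0) (20.3171, 0)]  |A|=250.1945
7. ⊥bis P1·P6 via (22.245,15.23): [(20.4318, 2.4197) (8.826, 16.1764) (0, 16.0968) (0, 0) (20.3171, 0)]  |A|=250.1945
8. ⊥bis P1·P7 via (29.43,12.39): [(20.4318, 2.4197) (8.826, 16.1764) (0, 16.0968) (0, 0) (20.3171, 0)]  |A|=250.1945
9. ⊥bis P1·P8 via (19.55,17.545): [(20.4318, 2.4197) (8.826, 16.1764) (0, 16.0968) (0, 0) (20.3171, 0)]  |A|=250.1945
10. ⊥bis P1·P9 via (13.43,17.365): [(16.8502, 6.6651) (8.826, 16.1764) (0, 16.0968) (0, 0) (18.9807, 0)]  |A|=241.1642
11. canonical 5-gon: [(16.8502, 6.6651) (8.826, 16.1764) (0, 16.0968) (0, 0) (18.9807, 0)]
12. shoelace: 241.1642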